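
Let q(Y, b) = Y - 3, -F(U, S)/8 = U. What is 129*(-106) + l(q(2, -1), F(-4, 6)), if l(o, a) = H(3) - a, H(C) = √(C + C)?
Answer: -13706 + √6 ≈ -13704.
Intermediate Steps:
H(C) = √2*√C (H(C) = √(2*C) = √2*√C)
F(U, S) = -8*U
q(Y, b) = -3 + Y
l(o, a) = √6 - a (l(o, a) = √2*√3 - a = √6 - a)
129*(-106) + l(q(2, -1), F(-4, 6)) = 129*(-106) + (√6 - (-8)*(-4)) = -13674 + (√6 - 1*32) = -13674 + (√6 - 32) = -13674 + (-32 + √6) = -13706 + √6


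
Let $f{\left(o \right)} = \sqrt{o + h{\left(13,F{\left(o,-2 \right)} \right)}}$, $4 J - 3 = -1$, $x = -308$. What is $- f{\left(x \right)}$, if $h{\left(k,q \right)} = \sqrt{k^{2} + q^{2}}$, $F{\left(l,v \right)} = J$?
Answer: $- \frac{i \sqrt{1232 - 2 \sqrt{677}}}{2} \approx - 17.175 i$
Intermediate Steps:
$J = \frac{1}{2}$ ($J = \frac{3}{4} + \frac{1}{4} \left(-1\right) = \frac{3}{4} - \frac{1}{4} = \frac{1}{2} \approx 0.5$)
$F{\left(l,v \right)} = \frac{1}{2}$
$f{\left(o \right)} = \sqrt{o + \frac{\sqrt{677}}{2}}$ ($f{\left(o \right)} = \sqrt{o + \sqrt{13^{2} + \left(\frac{1}{2}\right)^{2}}} = \sqrt{o + \sqrt{169 + \frac{1}{4}}} = \sqrt{o + \sqrt{\frac{677}{4}}} = \sqrt{o + \frac{\sqrt{677}}{2}}$)
$- f{\left(x \right)} = - \frac{\sqrt{2 \sqrt{677} + 4 \left(-308\right)}}{2} = - \frac{\sqrt{2 \sqrt{677} - 1232}}{2} = - \frac{\sqrt{-1232 + 2 \sqrt{677}}}{2}$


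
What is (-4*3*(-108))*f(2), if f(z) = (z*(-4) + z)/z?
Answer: -3888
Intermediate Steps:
f(z) = -3 (f(z) = (-4*z + z)/z = (-3*z)/z = -3)
(-4*3*(-108))*f(2) = (-4*3*(-108))*(-3) = -12*(-108)*(-3) = 1296*(-3) = -3888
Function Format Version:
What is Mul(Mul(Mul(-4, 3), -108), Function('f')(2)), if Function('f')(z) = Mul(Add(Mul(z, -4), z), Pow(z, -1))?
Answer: -3888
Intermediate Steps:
Function('f')(z) = -3 (Function('f')(z) = Mul(Add(Mul(-4, z), z), Pow(z, -1)) = Mul(Mul(-3, z), Pow(z, -1)) = -3)
Mul(Mul(Mul(-4, 3), -108), Function('f')(2)) = Mul(Mul(Mul(-4, 3), -108), -3) = Mul(Mul(-12, -108), -3) = Mul(1296, -3) = -3888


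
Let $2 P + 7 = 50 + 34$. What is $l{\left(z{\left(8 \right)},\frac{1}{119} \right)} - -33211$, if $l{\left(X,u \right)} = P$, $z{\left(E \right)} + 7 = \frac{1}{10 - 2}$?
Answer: $\frac{66499}{2} \approx 33250.0$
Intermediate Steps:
$P = \frac{77}{2}$ ($P = - \frac{7}{2} + \frac{50 + 34}{2} = - \frac{7}{2} + \frac{1}{2} \cdot 84 = - \frac{7}{2} + 42 = \frac{77}{2} \approx 38.5$)
$z{\left(E \right)} = - \frac{55}{8}$ ($z{\left(E \right)} = -7 + \frac{1}{10 - 2} = -7 + \frac{1}{8} = - \frac{55}{8}$)
$l{\left(X,u \right)} = \frac{77}{2}$
$l{\left(z{\left(8 \right)},\frac{1}{119} \right)} - -33211 = \frac{77}{2} - -33211 = \frac{77}{2} + 33211 = \frac{66499}{2}$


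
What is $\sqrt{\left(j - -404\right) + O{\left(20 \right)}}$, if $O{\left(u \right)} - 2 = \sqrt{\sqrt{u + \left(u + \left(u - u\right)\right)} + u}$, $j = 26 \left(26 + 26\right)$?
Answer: $\sqrt{1758 + \sqrt{2} \sqrt{10 + \sqrt{10}}} \approx 41.99$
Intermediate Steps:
$j = 1352$ ($j = 26 \cdot 52 = 1352$)
$O{\left(u \right)} = 2 + \sqrt{u + \sqrt{2} \sqrt{u}}$ ($O{\left(u \right)} = 2 + \sqrt{\sqrt{u + \left(u + \left(u - u\right)\right)} + u} = 2 + \sqrt{\sqrt{u + \left(u + 0\right)} + u} = 2 + \sqrt{\sqrt{u + u} + u} = 2 + \sqrt{\sqrt{2 u} + u} = 2 + \sqrt{\sqrt{2} \sqrt{u} + u} = 2 + \sqrt{u + \sqrt{2} \sqrt{u}}$)
$\sqrt{\left(j - -404\right) + O{\left(20 \right)}} = \sqrt{\left(1352 - -404\right) + \left(2 + \sqrt{20 + \sqrt{2} \sqrt{20}}\right)} = \sqrt{\left(1352 + 404\right) + \left(2 + \sqrt{20 + \sqrt{2} \cdot 2 \sqrt{5}}\right)} = \sqrt{1756 + \left(2 + \sqrt{20 + 2 \sqrt{10}}\right)} = \sqrt{1758 + \sqrt{20 + 2 \sqrt{10}}}$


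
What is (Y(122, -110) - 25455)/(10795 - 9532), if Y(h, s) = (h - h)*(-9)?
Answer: -8485/421 ≈ -20.154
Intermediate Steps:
Y(h, s) = 0 (Y(h, s) = 0*(-9) = 0)
(Y(122, -110) - 25455)/(10795 - 9532) = (0 - 25455)/(10795 - 9532) = -25455/1263 = -25455*1/1263 = -8485/421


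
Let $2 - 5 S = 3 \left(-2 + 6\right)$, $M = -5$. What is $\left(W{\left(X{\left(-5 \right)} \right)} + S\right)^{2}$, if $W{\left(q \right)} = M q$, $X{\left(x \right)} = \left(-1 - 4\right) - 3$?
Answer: $1444$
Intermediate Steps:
$X{\left(x \right)} = -8$ ($X{\left(x \right)} = -5 - 3 = -8$)
$W{\left(q \right)} = - 5 q$
$S = -2$ ($S = \frac{2}{5} - \frac{3 \left(-2 + 6\right)}{5} = \frac{2}{5} - \frac{3 \cdot 4}{5} = \frac{2}{5} - \frac{12}{5} = -2$)
$\left(W{\left(X{\left(-5 \right)} \right)} + S\right)^{2} = \left(\left(-5\right) \left(-8\right) - 2\right)^{2} = \left(40 - 2\right)^{2} = 38^{2} = 1444$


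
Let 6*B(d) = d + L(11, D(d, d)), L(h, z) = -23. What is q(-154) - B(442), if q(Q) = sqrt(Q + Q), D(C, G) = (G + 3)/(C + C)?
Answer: -419/6 + 2*I*sqrt(77) ≈ -69.833 + 17.55*I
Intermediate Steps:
D(C, G) = (3 + G)/(2*C) (D(C, G) = (3 + G)/((2*C)) = (3 + G)*(1/(2*C)) = (3 + G)/(2*C))
B(d) = -23/6 + d/6 (B(d) = (d - 23)/6 = (-23 + d)/6 = -23/6 + d/6)
q(Q) = sqrt(2)*sqrt(Q) (q(Q) = sqrt(2*Q) = sqrt(2)*sqrt(Q))
q(-154) - B(442) = sqrt(2)*sqrt(-154) - (-23/6 + (1/6)*442) = sqrt(2)*(I*sqrt(154)) - (-23/6 + 221/3) = 2*I*sqrt(77) - 1*419/6 = 2*I*sqrt(77) - 419/6 = -419/6 + 2*I*sqrt(77)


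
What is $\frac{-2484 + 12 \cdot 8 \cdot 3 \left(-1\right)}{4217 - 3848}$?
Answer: $- \frac{308}{41} \approx -7.5122$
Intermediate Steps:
$\frac{-2484 + 12 \cdot 8 \cdot 3 \left(-1\right)}{4217 - 3848} = \frac{-2484 + 96 \left(-3\right)}{369} = \left(-2484 - 288\right) \frac{1}{369} = \left(-2772\right) \frac{1}{369} = - \frac{308}{41}$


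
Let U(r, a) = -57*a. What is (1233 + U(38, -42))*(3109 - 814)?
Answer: 8323965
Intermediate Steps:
(1233 + U(38, -42))*(3109 - 814) = (1233 - 57*(-42))*(3109 - 814) = (1233 + 2394)*2295 = 3627*2295 = 8323965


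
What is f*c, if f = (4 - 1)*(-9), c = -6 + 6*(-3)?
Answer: 648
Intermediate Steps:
c = -24 (c = -6 - 18 = -24)
f = -27 (f = 3*(-9) = -27)
f*c = -27*(-24) = 648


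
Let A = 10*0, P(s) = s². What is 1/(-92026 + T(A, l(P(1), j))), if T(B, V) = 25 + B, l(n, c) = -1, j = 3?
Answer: -1/92001 ≈ -1.0869e-5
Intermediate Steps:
A = 0
1/(-92026 + T(A, l(P(1), j))) = 1/(-92026 + (25 + 0)) = 1/(-92026 + 25) = 1/(-92001) = -1/92001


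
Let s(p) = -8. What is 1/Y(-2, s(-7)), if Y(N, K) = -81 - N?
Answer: -1/79 ≈ -0.012658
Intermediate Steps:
1/Y(-2, s(-7)) = 1/(-81 - 1*(-2)) = 1/(-81 + 2) = 1/(-79) = -1/79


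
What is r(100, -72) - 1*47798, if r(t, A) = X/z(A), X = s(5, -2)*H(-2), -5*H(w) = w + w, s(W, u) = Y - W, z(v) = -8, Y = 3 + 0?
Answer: -238989/5 ≈ -47798.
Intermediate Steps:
Y = 3
s(W, u) = 3 - W
H(w) = -2*w/5 (H(w) = -(w + w)/5 = -2*w/5)
X = -8/5 (X = (3 - 1*5)*(-2/5*(-2)) = (3 - 5)*(4/5) = -2*4/5 = -8/5 ≈ -1.6000)
r(t, A) = 1/5 (r(t, A) = -8/5/(-8) = -8/5*(-1/8) = 1/5)
r(100, -72) - 1*47798 = 1/5 - 1*47798 = 1/5 - 47798 = -238989/5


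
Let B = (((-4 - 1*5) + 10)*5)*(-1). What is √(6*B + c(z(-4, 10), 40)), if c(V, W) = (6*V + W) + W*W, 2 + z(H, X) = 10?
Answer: √1658 ≈ 40.719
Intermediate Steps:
z(H, X) = 8 (z(H, X) = -2 + 10 = 8)
c(V, W) = W + W² + 6*V (c(V, W) = (W + 6*V) + W² = W + W² + 6*V)
B = -5 (B = (((-4 - 5) + 10)*5)*(-1) = ((-9 + 10)*5)*(-1) = (1*5)*(-1) = 5*(-1) = -5)
√(6*B + c(z(-4, 10), 40)) = √(6*(-5) + (40 + 40² + 6*8)) = √(-30 + (40 + 1600 + 48)) = √(-30 + 1688) = √1658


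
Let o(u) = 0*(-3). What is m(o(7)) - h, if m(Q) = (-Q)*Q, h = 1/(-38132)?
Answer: 1/38132 ≈ 2.6225e-5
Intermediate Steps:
h = -1/38132 ≈ -2.6225e-5
o(u) = 0
m(Q) = -Q**2
m(o(7)) - h = -1*0**2 - 1*(-1/38132) = -1*0 + 1/38132 = 0 + 1/38132 = 1/38132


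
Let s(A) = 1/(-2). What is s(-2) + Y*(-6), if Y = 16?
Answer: -193/2 ≈ -96.500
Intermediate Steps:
s(A) = -½
s(-2) + Y*(-6) = -½ + 16*(-6) = -½ - 96 = -193/2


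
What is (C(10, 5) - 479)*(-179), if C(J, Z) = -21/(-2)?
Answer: 167723/2 ≈ 83862.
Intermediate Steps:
C(J, Z) = 21/2 (C(J, Z) = -21*(-1/2) = 21/2)
(C(10, 5) - 479)*(-179) = (21/2 - 479)*(-179) = -937/2*(-179) = 167723/2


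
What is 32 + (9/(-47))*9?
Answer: 1423/47 ≈ 30.277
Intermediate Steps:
32 + (9/(-47))*9 = 32 + (9*(-1/47))*9 = 32 - 9/47*9 = 32 - 81/47 = 1423/47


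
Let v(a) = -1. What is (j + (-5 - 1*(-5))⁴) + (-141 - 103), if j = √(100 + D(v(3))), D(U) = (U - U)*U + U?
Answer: -244 + 3*√11 ≈ -234.05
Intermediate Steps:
D(U) = U (D(U) = 0*U + U = 0 + U = U)
j = 3*√11 (j = √(100 - 1) = √99 = 3*√11 ≈ 9.9499)
(j + (-5 - 1*(-5))⁴) + (-141 - 103) = (3*√11 + (-5 - 1*(-5))⁴) + (-141 - 103) = (3*√11 + (-5 + 5)⁴) - 244 = (3*√11 + 0⁴) - 244 = (3*√11 + 0) - 244 = 3*√11 - 244 = -244 + 3*√11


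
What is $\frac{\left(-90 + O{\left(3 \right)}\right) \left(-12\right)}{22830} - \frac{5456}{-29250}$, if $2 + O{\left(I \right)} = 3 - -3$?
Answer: $\frac{2579108}{11129625} \approx 0.23173$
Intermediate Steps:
$O{\left(I \right)} = 4$ ($O{\left(I \right)} = -2 + \left(3 - -3\right) = -2 + \left(3 + 3\right) = -2 + 6 = 4$)
$\frac{\left(-90 + O{\left(3 \right)}\right) \left(-12\right)}{22830} - \frac{5456}{-29250} = \frac{\left(-90 + 4\right) \left(-12\right)}{22830} - \frac{5456}{-29250} = \left(-86\right) \left(-12\right) \frac{1}{22830} - - \frac{2728}{14625} = 1032 \cdot \frac{1}{22830} + \frac{2728}{14625} = \frac{172}{3805} + \frac{2728}{14625} = \frac{2579108}{11129625}$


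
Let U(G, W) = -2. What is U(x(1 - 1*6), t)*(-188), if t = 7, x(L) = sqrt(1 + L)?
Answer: 376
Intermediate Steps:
U(x(1 - 1*6), t)*(-188) = -2*(-188) = 376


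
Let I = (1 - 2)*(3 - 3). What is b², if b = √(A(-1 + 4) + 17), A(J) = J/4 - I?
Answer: 71/4 ≈ 17.750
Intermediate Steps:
I = 0 (I = -1*0 = 0)
A(J) = J/4 (A(J) = J/4 - 1*0 = J/4 + 0 = J/4)
b = √71/2 (b = √((-1 + 4)/4 + 17) = √((¼)*3 + 17) = √(¾ + 17) = √(71/4) = √71/2 ≈ 4.2131)
b² = (√71/2)² = 71/4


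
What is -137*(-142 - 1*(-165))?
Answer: -3151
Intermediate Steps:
-137*(-142 - 1*(-165)) = -137*(-142 + 165) = -137*23 = -3151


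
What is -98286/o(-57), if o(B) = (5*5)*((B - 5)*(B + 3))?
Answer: -16381/13950 ≈ -1.1743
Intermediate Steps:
o(B) = 25*(-5 + B)*(3 + B) (o(B) = 25*((-5 + B)*(3 + B)) = 25*(-5 + B)*(3 + B))
-98286/o(-57) = -98286/(-375 - 50*(-57) + 25*(-57)²) = -98286/(-375 + 2850 + 25*3249) = -98286/(-375 + 2850 + 81225) = -98286/83700 = -98286*1/83700 = -16381/13950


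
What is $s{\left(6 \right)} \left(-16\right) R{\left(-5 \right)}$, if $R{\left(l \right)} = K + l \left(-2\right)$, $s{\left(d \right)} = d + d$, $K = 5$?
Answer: $-2880$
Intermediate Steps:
$s{\left(d \right)} = 2 d$
$R{\left(l \right)} = 5 - 2 l$ ($R{\left(l \right)} = 5 + l \left(-2\right) = 5 - 2 l$)
$s{\left(6 \right)} \left(-16\right) R{\left(-5 \right)} = 2 \cdot 6 \left(-16\right) \left(5 - -10\right) = 12 \left(-16\right) \left(5 + 10\right) = \left(-192\right) 15 = -2880$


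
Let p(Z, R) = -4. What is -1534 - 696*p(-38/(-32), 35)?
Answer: 1250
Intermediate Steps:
-1534 - 696*p(-38/(-32), 35) = -1534 - 696*(-4) = -1534 + 2784 = 1250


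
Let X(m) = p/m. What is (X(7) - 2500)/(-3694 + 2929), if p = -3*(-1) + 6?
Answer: 17491/5355 ≈ 3.2663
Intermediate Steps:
p = 9 (p = 3 + 6 = 9)
X(m) = 9/m
(X(7) - 2500)/(-3694 + 2929) = (9/7 - 2500)/(-3694 + 2929) = (9*(1/7) - 2500)/(-765) = (9/7 - 2500)*(-1/765) = -17491/7*(-1/765) = 17491/5355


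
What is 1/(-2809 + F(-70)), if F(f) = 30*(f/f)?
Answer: -1/2779 ≈ -0.00035984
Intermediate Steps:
F(f) = 30 (F(f) = 30*1 = 30)
1/(-2809 + F(-70)) = 1/(-2809 + 30) = 1/(-2779) = -1/2779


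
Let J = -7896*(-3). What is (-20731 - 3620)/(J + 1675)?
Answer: -24351/25363 ≈ -0.96010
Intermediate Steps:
J = 23688
(-20731 - 3620)/(J + 1675) = (-20731 - 3620)/(23688 + 1675) = -24351/25363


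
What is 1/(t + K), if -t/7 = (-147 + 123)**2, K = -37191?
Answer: -1/41223 ≈ -2.4258e-5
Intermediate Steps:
t = -4032 (t = -7*(-147 + 123)**2 = -7*(-24)**2 = -7*576 = -4032)
1/(t + K) = 1/(-4032 - 37191) = 1/(-41223) = -1/41223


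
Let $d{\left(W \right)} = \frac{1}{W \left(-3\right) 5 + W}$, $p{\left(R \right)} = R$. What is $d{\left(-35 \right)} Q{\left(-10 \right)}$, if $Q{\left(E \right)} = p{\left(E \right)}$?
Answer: $- \frac{1}{49} \approx -0.020408$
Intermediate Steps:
$Q{\left(E \right)} = E$
$d{\left(W \right)} = - \frac{1}{14 W}$ ($d{\left(W \right)} = \frac{1}{- 3 W 5 + W} = \frac{1}{- 15 W + W} = \frac{1}{\left(-14\right) W} = - \frac{1}{14 W}$)
$d{\left(-35 \right)} Q{\left(-10 \right)} = - \frac{1}{14 \left(-35\right)} \left(-10\right) = \left(- \frac{1}{14}\right) \left(- \frac{1}{35}\right) \left(-10\right) = \frac{1}{490} \left(-10\right) = - \frac{1}{49}$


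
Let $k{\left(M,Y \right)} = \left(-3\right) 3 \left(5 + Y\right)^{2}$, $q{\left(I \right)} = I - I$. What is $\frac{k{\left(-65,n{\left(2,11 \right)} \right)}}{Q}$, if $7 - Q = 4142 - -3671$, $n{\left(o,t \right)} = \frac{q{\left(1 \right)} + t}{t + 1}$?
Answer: $\frac{5041}{124896} \approx 0.040362$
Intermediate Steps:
$q{\left(I \right)} = 0$
$n{\left(o,t \right)} = \frac{t}{1 + t}$ ($n{\left(o,t \right)} = \frac{0 + t}{t + 1} = \frac{t}{1 + t}$)
$Q = -7806$ ($Q = 7 - \left(4142 - -3671\right) = 7 - \left(4142 + 3671\right) = 7 - 7813 = -7806$)
$k{\left(M,Y \right)} = - 9 \left(5 + Y\right)^{2}$
$\frac{k{\left(-65,n{\left(2,11 \right)} \right)}}{Q} = \frac{\left(-9\right) \left(5 + \frac{11}{1 + 11}\right)^{2}}{-7806} = - 9 \left(5 + \frac{11}{12}\right)^{2} \left(- \frac{1}{7806}\right) = - 9 \left(\frac{71}{12}\right)^{2} \left(- \frac{1}{7806}\right) = \left(-9\right) \frac{5041}{144} \left(- \frac{1}{7806}\right) = \left(- \frac{5041}{16}\right) \left(- \frac{1}{7806}\right) = \frac{5041}{124896}$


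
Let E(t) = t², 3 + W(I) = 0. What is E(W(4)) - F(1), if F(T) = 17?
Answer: -8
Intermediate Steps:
W(I) = -3 (W(I) = -3 + 0 = -3)
E(W(4)) - F(1) = (-3)² - 1*17 = 9 - 17 = -8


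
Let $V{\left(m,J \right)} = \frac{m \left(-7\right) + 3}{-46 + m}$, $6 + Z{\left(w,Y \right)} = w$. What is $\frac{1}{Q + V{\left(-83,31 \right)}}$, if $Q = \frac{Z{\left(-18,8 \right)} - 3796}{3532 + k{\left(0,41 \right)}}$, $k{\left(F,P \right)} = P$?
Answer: $- \frac{153639}{859804} \approx -0.17869$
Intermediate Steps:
$Z{\left(w,Y \right)} = -6 + w$
$V{\left(m,J \right)} = \frac{3 - 7 m}{-46 + m}$ ($V{\left(m,J \right)} = \frac{- 7 m + 3}{-46 + m} = \frac{3 - 7 m}{-46 + m}$)
$Q = - \frac{3820}{3573}$ ($Q = \frac{\left(-6 - 18\right) - 3796}{3532 + 41} = \frac{-24 - 3796}{3573} = \left(-3820\right) \frac{1}{3573} = - \frac{3820}{3573} \approx -1.0691$)
$\frac{1}{Q + V{\left(-83,31 \right)}} = \frac{1}{- \frac{3820}{3573} + \frac{3 - -581}{-46 - 83}} = \frac{1}{- \frac{3820}{3573} + \frac{3 + 581}{-129}} = \frac{1}{- \frac{3820}{3573} - \frac{584}{129}} = \frac{1}{- \frac{859804}{153639}} = - \frac{153639}{859804}$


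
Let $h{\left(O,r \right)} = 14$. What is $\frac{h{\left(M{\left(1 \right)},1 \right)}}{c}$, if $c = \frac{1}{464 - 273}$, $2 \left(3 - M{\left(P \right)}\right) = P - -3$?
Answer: $2674$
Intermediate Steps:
$M{\left(P \right)} = \frac{3}{2} - \frac{P}{2}$ ($M{\left(P \right)} = 3 - \frac{P - -3}{2} = 3 - \frac{P + 3}{2} = 3 - \frac{3 + P}{2} = 3 - \left(\frac{3}{2} + \frac{P}{2}\right) = \frac{3}{2} - \frac{P}{2}$)
$c = \frac{1}{191} \approx 0.0052356$
$\frac{h{\left(M{\left(1 \right)},1 \right)}}{c} = 14 \frac{1}{\frac{1}{191}} = 14 \cdot 191 = 2674$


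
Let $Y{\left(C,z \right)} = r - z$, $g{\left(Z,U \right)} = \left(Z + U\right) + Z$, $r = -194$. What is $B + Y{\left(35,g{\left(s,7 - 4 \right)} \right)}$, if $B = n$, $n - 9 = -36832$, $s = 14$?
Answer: $-37048$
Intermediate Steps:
$n = -36823$ ($n = 9 - 36832 = -36823$)
$g{\left(Z,U \right)} = U + 2 Z$ ($g{\left(Z,U \right)} = \left(U + Z\right) + Z = U + 2 Z$)
$Y{\left(C,z \right)} = -194 - z$
$B = -36823$
$B + Y{\left(35,g{\left(s,7 - 4 \right)} \right)} = -36823 - \left(201 - 4 + 28\right) = -36823 - 225 = -37048$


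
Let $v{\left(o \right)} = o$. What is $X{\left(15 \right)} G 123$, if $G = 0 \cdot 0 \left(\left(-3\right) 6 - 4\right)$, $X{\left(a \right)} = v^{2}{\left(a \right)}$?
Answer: $0$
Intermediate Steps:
$X{\left(a \right)} = a^{2}$
$G = 0$ ($G = 0 \left(-18 - 4\right) = 0 \left(-22\right) = 0$)
$X{\left(15 \right)} G 123 = 15^{2} \cdot 0 \cdot 123 = 225 \cdot 0 \cdot 123 = 0 \cdot 123 = 0$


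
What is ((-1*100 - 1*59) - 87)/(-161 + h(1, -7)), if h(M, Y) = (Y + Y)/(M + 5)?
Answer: 369/245 ≈ 1.5061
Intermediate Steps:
h(M, Y) = 2*Y/(5 + M) (h(M, Y) = (2*Y)/(5 + M) = 2*Y/(5 + M))
((-1*100 - 1*59) - 87)/(-161 + h(1, -7)) = ((-1*100 - 1*59) - 87)/(-161 + 2*(-7)/(5 + 1)) = ((-100 - 59) - 87)/(-161 + 2*(-7)/6) = (-159 - 87)/(-161 + 2*(-7)*(1/6)) = -246/(-161 - 7/3) = -246/(-490/3) = -246*(-3/490) = 369/245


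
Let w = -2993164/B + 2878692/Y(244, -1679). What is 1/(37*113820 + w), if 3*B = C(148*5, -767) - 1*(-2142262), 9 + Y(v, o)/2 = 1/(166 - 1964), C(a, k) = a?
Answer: 5780033561/23417334084373198 ≈ 2.4683e-7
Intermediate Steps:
Y(v, o) = -16183/899 (Y(v, o) = -18 + 2/(166 - 1964) = -18 + 2/(-1798) = -18 + 2*(-1/1798) = -18 - 1/899 = -16183/899)
B = 714334 (B = (148*5 - 1*(-2142262))/3 = (740 + 2142262)/3 = (⅓)*2143002 = 714334)
w = -924352452408542/5780033561 (w = -2993164/714334 + 2878692/(-16183/899) = -2993164*1/714334 + 2878692*(-899/16183) = -1496582/357167 - 2587944108/16183 = -924352452408542/5780033561 ≈ -1.5992e+5)
1/(37*113820 + w) = 1/(37*113820 - 924352452408542/5780033561) = 1/(4211340 - 924352452408542/5780033561) = 1/(23417334084373198/5780033561) = 5780033561/23417334084373198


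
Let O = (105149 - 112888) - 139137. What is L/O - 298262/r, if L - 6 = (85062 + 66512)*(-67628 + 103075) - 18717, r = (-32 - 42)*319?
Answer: -63393548140445/1733577428 ≈ -36568.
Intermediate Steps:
r = -23606 (r = -74*319 = -23606)
O = -146876 (O = -7739 - 139137 = -146876)
L = 5372824867 (L = 6 + ((85062 + 66512)*(-67628 + 103075) - 18717) = 6 + (151574*35447 - 18717) = 6 + (5372843578 - 18717) = 6 + 5372824861 = 5372824867)
L/O - 298262/r = 5372824867/(-146876) - 298262/(-23606) = 5372824867*(-1/146876) - 298262*(-1/23606) = -5372824867/146876 + 149131/11803 = -63393548140445/1733577428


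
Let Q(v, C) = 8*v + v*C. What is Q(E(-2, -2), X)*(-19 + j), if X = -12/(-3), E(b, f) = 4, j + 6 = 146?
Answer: 5808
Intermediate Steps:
j = 140 (j = -6 + 146 = 140)
X = 4 (X = -12*(-1/3) = 4)
Q(v, C) = 8*v + C*v
Q(E(-2, -2), X)*(-19 + j) = (4*(8 + 4))*(-19 + 140) = (4*12)*121 = 48*121 = 5808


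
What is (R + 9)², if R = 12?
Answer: 441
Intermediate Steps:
(R + 9)² = (12 + 9)² = 21² = 441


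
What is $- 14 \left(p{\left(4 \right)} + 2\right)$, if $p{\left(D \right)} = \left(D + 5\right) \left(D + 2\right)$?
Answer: $-784$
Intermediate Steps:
$p{\left(D \right)} = \left(2 + D\right) \left(5 + D\right)$ ($p{\left(D \right)} = \left(5 + D\right) \left(2 + D\right) = \left(2 + D\right) \left(5 + D\right)$)
$- 14 \left(p{\left(4 \right)} + 2\right) = - 14 \left(\left(10 + 4^{2} + 7 \cdot 4\right) + 2\right) = - 14 \left(\left(10 + 16 + 28\right) + 2\right) = - 14 \left(54 + 2\right) = \left(-14\right) 56 = -784$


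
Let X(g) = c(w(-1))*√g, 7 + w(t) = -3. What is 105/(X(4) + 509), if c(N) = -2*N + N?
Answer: 105/529 ≈ 0.19849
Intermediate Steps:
w(t) = -10 (w(t) = -7 - 3 = -10)
c(N) = -N
X(g) = 10*√g (X(g) = (-1*(-10))*√g = 10*√g)
105/(X(4) + 509) = 105/(10*√4 + 509) = 105/(10*2 + 509) = 105/(20 + 509) = 105/529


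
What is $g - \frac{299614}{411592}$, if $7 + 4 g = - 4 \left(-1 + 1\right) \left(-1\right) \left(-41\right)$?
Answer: $- \frac{254975}{102898} \approx -2.4779$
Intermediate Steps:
$g = - \frac{7}{4}$ ($g = - \frac{7}{4} + \frac{- 4 \left(-1 + 1\right) \left(-1\right) \left(-41\right)}{4} = - \frac{7}{4} + \frac{\left(-4\right) 0 \left(-1\right) \left(-41\right)}{4} = - \frac{7}{4} + \frac{0 \left(-1\right) \left(-41\right)}{4} = - \frac{7}{4} + \frac{0 \left(-41\right)}{4} = - \frac{7}{4} + \frac{1}{4} \cdot 0 = - \frac{7}{4} + 0 = - \frac{7}{4} \approx -1.75$)
$g - \frac{299614}{411592} = - \frac{7}{4} - \frac{299614}{411592} = - \frac{7}{4} - 299614 \cdot \frac{1}{411592} = - \frac{7}{4} - \frac{149807}{205796} = - \frac{254975}{102898}$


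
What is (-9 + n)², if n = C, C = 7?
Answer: 4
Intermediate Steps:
n = 7
(-9 + n)² = (-9 + 7)² = (-2)² = 4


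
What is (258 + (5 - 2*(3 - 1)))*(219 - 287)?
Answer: -17612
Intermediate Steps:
(258 + (5 - 2*(3 - 1)))*(219 - 287) = (258 + (5 - 2*2))*(-68) = (258 + (5 - 4))*(-68) = (258 + 1)*(-68) = 259*(-68) = -17612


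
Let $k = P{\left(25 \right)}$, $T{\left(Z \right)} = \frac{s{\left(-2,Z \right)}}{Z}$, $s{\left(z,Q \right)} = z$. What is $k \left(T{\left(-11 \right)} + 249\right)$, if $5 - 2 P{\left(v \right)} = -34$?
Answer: $\frac{106899}{22} \approx 4859.0$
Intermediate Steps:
$P{\left(v \right)} = \frac{39}{2}$ ($P{\left(v \right)} = \frac{5}{2} - -17 = \frac{5}{2} + 17 = \frac{39}{2}$)
$T{\left(Z \right)} = - \frac{2}{Z}$
$k = \frac{39}{2} \approx 19.5$
$k \left(T{\left(-11 \right)} + 249\right) = \frac{39 \left(- \frac{2}{-11} + 249\right)}{2} = \frac{39 \left(\left(-2\right) \left(- \frac{1}{11}\right) + 249\right)}{2} = \frac{39 \left(\frac{2}{11} + 249\right)}{2} = \frac{39}{2} \cdot \frac{2741}{11} = \frac{106899}{22}$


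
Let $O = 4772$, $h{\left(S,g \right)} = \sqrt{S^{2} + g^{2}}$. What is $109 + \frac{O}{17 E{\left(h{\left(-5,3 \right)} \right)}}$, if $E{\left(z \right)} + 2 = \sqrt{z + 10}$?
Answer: $109 - \frac{4772}{17 \left(2 - \sqrt{10 + \sqrt{34}}\right)} \approx 250.86$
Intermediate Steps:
$E{\left(z \right)} = -2 + \sqrt{10 + z}$ ($E{\left(z \right)} = -2 + \sqrt{z + 10} = -2 + \sqrt{10 + z}$)
$109 + \frac{O}{17 E{\left(h{\left(-5,3 \right)} \right)}} = 109 + \frac{4772}{17 \left(-2 + \sqrt{10 + \sqrt{\left(-5\right)^{2} + 3^{2}}}\right)} = 109 + \frac{4772}{17 \left(-2 + \sqrt{10 + \sqrt{25 + 9}}\right)} = 109 + \frac{4772}{17 \left(-2 + \sqrt{10 + \sqrt{34}}\right)} = 109 + \frac{4772}{-34 + 17 \sqrt{10 + \sqrt{34}}}$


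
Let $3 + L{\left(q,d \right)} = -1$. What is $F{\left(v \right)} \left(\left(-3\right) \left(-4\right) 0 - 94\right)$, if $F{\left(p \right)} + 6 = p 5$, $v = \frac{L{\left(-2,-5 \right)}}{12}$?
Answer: $\frac{2162}{3} \approx 720.67$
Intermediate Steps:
$L{\left(q,d \right)} = -4$ ($L{\left(q,d \right)} = -3 - 1 = -4$)
$v = - \frac{1}{3}$ ($v = - \frac{4}{12} = \left(-4\right) \frac{1}{12} = - \frac{1}{3} \approx -0.33333$)
$F{\left(p \right)} = -6 + 5 p$ ($F{\left(p \right)} = -6 + p 5 = -6 + 5 p$)
$F{\left(v \right)} \left(\left(-3\right) \left(-4\right) 0 - 94\right) = \left(-6 + 5 \left(- \frac{1}{3}\right)\right) \left(\left(-3\right) \left(-4\right) 0 - 94\right) = \left(-6 - \frac{5}{3}\right) \left(12 \cdot 0 - 94\right) = - \frac{23 \left(0 - 94\right)}{3} = \left(- \frac{23}{3}\right) \left(-94\right) = \frac{2162}{3}$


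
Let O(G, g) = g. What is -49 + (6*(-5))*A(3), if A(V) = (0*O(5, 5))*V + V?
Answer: -139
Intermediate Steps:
A(V) = V (A(V) = (0*5)*V + V = 0*V + V = 0 + V = V)
-49 + (6*(-5))*A(3) = -49 + (6*(-5))*3 = -49 - 30*3 = -49 - 90 = -139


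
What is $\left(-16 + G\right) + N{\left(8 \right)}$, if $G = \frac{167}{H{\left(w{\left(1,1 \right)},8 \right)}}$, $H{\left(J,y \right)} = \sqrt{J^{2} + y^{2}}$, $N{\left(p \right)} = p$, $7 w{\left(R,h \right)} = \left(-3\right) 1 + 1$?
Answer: $-8 + \frac{1169 \sqrt{785}}{1570} \approx 12.862$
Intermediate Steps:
$w{\left(R,h \right)} = - \frac{2}{7}$ ($w{\left(R,h \right)} = \frac{\left(-3\right) 1 + 1}{7} = \frac{-3 + 1}{7} = \frac{1}{7} \left(-2\right) = - \frac{2}{7}$)
$G = \frac{1169 \sqrt{785}}{1570}$ ($G = \frac{167}{\sqrt{\left(- \frac{2}{7}\right)^{2} + 8^{2}}} = \frac{167}{\sqrt{\frac{4}{49} + 64}} = \frac{167}{\sqrt{\frac{3140}{49}}} = \frac{167}{\frac{2}{7} \sqrt{785}} = 167 \frac{7 \sqrt{785}}{1570} = \frac{1169 \sqrt{785}}{1570} \approx 20.862$)
$\left(-16 + G\right) + N{\left(8 \right)} = \left(-16 + \frac{1169 \sqrt{785}}{1570}\right) + 8 = -8 + \frac{1169 \sqrt{785}}{1570}$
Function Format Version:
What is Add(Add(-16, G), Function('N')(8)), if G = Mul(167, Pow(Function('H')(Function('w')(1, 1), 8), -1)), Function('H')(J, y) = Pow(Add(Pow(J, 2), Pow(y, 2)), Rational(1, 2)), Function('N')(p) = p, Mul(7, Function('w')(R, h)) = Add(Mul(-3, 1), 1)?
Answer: Add(-8, Mul(Rational(1169, 1570), Pow(785, Rational(1, 2)))) ≈ 12.862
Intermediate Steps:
Function('w')(R, h) = Rational(-2, 7) (Function('w')(R, h) = Mul(Rational(1, 7), Add(Mul(-3, 1), 1)) = Mul(Rational(1, 7), Add(-3, 1)) = Mul(Rational(1, 7), -2) = Rational(-2, 7))
G = Mul(Rational(1169, 1570), Pow(785, Rational(1, 2))) (G = Mul(167, Pow(Pow(Add(Pow(Rational(-2, 7), 2), Pow(8, 2)), Rational(1, 2)), -1)) = Mul(167, Pow(Pow(Add(Rational(4, 49), 64), Rational(1, 2)), -1)) = Mul(167, Pow(Pow(Rational(3140, 49), Rational(1, 2)), -1)) = Mul(167, Pow(Mul(Rational(2, 7), Pow(785, Rational(1, 2))), -1)) = Mul(167, Mul(Rational(7, 1570), Pow(785, Rational(1, 2)))) = Mul(Rational(1169, 1570), Pow(785, Rational(1, 2))) ≈ 20.862)
Add(Add(-16, G), Function('N')(8)) = Add(Add(-16, Mul(Rational(1169, 1570), Pow(785, Rational(1, 2)))), 8) = Add(-8, Mul(Rational(1169, 1570), Pow(785, Rational(1, 2))))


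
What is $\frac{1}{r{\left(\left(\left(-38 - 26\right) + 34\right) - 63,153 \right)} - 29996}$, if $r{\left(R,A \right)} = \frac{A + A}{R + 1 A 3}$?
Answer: $- \frac{61}{1829705} \approx -3.3339 \cdot 10^{-5}$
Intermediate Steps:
$r{\left(R,A \right)} = \frac{2 A}{R + 3 A}$ ($r{\left(R,A \right)} = \frac{2 A}{R + A 3} = \frac{2 A}{R + 3 A}$)
$\frac{1}{r{\left(\left(\left(-38 - 26\right) + 34\right) - 63,153 \right)} - 29996} = \frac{1}{2 \cdot 153 \frac{1}{\left(\left(\left(-38 - 26\right) + 34\right) - 63\right) + 3 \cdot 153} - 29996} = \frac{1}{2 \cdot 153 \frac{1}{\left(\left(-64 + 34\right) - 63\right) + 459} - 29996} = \frac{1}{2 \cdot 153 \frac{1}{\left(-30 - 63\right) + 459} - 29996} = \frac{1}{2 \cdot 153 \frac{1}{-93 + 459} - 29996} = \frac{1}{2 \cdot 153 \cdot \frac{1}{366} - 29996} = \frac{1}{\frac{51}{61} - 29996} = \frac{1}{- \frac{1829705}{61}} = - \frac{61}{1829705}$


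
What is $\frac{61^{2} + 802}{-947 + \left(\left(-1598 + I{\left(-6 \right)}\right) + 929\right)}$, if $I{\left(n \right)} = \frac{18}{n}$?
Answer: $- \frac{4523}{1619} \approx -2.7937$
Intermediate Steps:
$\frac{61^{2} + 802}{-947 + \left(\left(-1598 + I{\left(-6 \right)}\right) + 929\right)} = \frac{61^{2} + 802}{-947 + \left(\left(-1598 + \frac{18}{-6}\right) + 929\right)} = \frac{3721 + 802}{-947 + \left(\left(-1598 + 18 \left(- \frac{1}{6}\right)\right) + 929\right)} = \frac{4523}{-947 + \left(\left(-1598 - 3\right) + 929\right)} = \frac{4523}{-947 + \left(-1601 + 929\right)} = \frac{4523}{-947 - 672} = \frac{4523}{-1619} = 4523 \left(- \frac{1}{1619}\right) = - \frac{4523}{1619}$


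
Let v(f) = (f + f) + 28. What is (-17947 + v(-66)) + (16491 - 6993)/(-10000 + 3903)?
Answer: -110066445/6097 ≈ -18053.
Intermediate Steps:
v(f) = 28 + 2*f (v(f) = 2*f + 28 = 28 + 2*f)
(-17947 + v(-66)) + (16491 - 6993)/(-10000 + 3903) = (-17947 + (28 + 2*(-66))) + (16491 - 6993)/(-10000 + 3903) = (-17947 + (28 - 132)) + 9498/(-6097) = (-17947 - 104) + 9498*(-1/6097) = -18051 - 9498/6097 = -110066445/6097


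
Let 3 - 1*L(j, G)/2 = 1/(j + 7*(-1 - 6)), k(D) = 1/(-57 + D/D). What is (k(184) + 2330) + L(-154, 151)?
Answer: 3793651/1624 ≈ 2336.0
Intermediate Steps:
k(D) = -1/56 (k(D) = 1/(-57 + 1) = 1/(-56) = -1/56)
L(j, G) = 6 - 2/(-49 + j) (L(j, G) = 6 - 2/(j + 7*(-1 - 6)) = 6 - 2/(j + 7*(-7)) = 6 - 2/(j - 49) = 6 - 2/(-49 + j))
(k(184) + 2330) + L(-154, 151) = (-1/56 + 2330) + 2*(-148 + 3*(-154))/(-49 - 154) = 130479/56 + 2*(-148 - 462)/(-203) = 130479/56 + 2*(-1/203)*(-610) = 130479/56 + 1220/203 = 3793651/1624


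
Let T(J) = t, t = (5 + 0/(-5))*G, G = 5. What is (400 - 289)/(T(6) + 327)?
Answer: 111/352 ≈ 0.31534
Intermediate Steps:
t = 25 (t = (5 + 0/(-5))*5 = (5 + 0*(-1/5))*5 = (5 + 0)*5 = 5*5 = 25)
T(J) = 25
(400 - 289)/(T(6) + 327) = (400 - 289)/(25 + 327) = 111/352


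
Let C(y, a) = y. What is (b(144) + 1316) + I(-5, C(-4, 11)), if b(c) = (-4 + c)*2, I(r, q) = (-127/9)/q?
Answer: 57583/36 ≈ 1599.5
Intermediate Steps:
I(r, q) = -127/(9*q) (I(r, q) = (-127*⅑)/q = -127/(9*q))
b(c) = -8 + 2*c
(b(144) + 1316) + I(-5, C(-4, 11)) = ((-8 + 2*144) + 1316) - 127/9/(-4) = ((-8 + 288) + 1316) - 127/9*(-¼) = (280 + 1316) + 127/36 = 1596 + 127/36 = 57583/36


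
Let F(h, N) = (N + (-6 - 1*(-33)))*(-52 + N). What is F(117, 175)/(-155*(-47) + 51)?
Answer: 12423/3668 ≈ 3.3869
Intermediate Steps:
F(h, N) = (-52 + N)*(27 + N) (F(h, N) = (N + (-6 + 33))*(-52 + N) = (N + 27)*(-52 + N) = (27 + N)*(-52 + N) = (-52 + N)*(27 + N))
F(117, 175)/(-155*(-47) + 51) = (-1404 + 175**2 - 25*175)/(-155*(-47) + 51) = (-1404 + 30625 - 4375)/(7285 + 51) = 24846/7336 = 24846*(1/7336) = 12423/3668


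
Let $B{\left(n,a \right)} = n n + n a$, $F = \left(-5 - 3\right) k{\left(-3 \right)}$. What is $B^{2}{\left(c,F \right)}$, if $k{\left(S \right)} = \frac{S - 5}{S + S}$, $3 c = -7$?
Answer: $\frac{8281}{9} \approx 920.11$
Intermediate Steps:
$c = - \frac{7}{3}$ ($c = \frac{1}{3} \left(-7\right) = - \frac{7}{3} \approx -2.3333$)
$k{\left(S \right)} = \frac{-5 + S}{2 S}$
$F = - \frac{32}{3}$ ($F = \left(-5 - 3\right) \frac{-5 - 3}{2 \left(-3\right)} = - 8 \cdot \frac{1}{2} \left(- \frac{1}{3}\right) \left(-8\right) = \left(-8\right) \frac{4}{3} = - \frac{32}{3} \approx -10.667$)
$B{\left(n,a \right)} = n^{2} + a n$
$B^{2}{\left(c,F \right)} = \left(- \frac{7 \left(- \frac{32}{3} - \frac{7}{3}\right)}{3}\right)^{2} = \left(\left(- \frac{7}{3}\right) \left(-13\right)\right)^{2} = \left(\frac{91}{3}\right)^{2} = \frac{8281}{9}$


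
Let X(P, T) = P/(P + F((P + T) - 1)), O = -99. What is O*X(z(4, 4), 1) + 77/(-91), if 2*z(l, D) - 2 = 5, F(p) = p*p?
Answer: -297/13 ≈ -22.846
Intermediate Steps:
F(p) = p²
z(l, D) = 7/2 (z(l, D) = 1 + (½)*5 = 1 + 5/2 = 7/2)
X(P, T) = P/(P + (-1 + P + T)²) (X(P, T) = P/(P + ((P + T) - 1)²) = P/(P + (-1 + P + T)²))
O*X(z(4, 4), 1) + 77/(-91) = -693/(2*(7/2 + (-1 + 7/2 + 1)²)) + 77/(-91) = -693/(2*(7/2 + (7/2)²)) + 77*(-1/91) = -693/(2*(7/2 + 49/4)) - 11/13 = -693/(2*63/4) - 11/13 = -693*4/(2*63) - 11/13 = -99*2/9 - 11/13 = -22 - 11/13 = -297/13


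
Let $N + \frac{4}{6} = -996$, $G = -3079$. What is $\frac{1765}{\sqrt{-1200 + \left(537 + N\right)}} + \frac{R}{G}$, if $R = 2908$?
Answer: $- \frac{2908}{3079} - \frac{1765 i \sqrt{14937}}{4979} \approx -0.94446 - 43.325 i$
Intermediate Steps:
$N = - \frac{2990}{3}$ ($N = - \frac{2}{3} - 996 = - \frac{2990}{3} \approx -996.67$)
$\frac{1765}{\sqrt{-1200 + \left(537 + N\right)}} + \frac{R}{G} = \frac{1765}{\sqrt{-1200 + \left(537 - \frac{2990}{3}\right)}} + \frac{2908}{-3079} = \frac{1765}{\sqrt{-1200 - \frac{1379}{3}}} + 2908 \left(- \frac{1}{3079}\right) = \frac{1765}{\sqrt{- \frac{4979}{3}}} - \frac{2908}{3079} = \frac{1765}{\frac{1}{3} i \sqrt{14937}} - \frac{2908}{3079} = 1765 \left(- \frac{i \sqrt{14937}}{4979}\right) - \frac{2908}{3079} = - \frac{1765 i \sqrt{14937}}{4979} - \frac{2908}{3079} = - \frac{2908}{3079} - \frac{1765 i \sqrt{14937}}{4979}$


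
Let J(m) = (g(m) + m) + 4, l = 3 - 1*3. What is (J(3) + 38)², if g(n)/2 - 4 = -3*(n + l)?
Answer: 1225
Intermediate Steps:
l = 0 (l = 3 - 3 = 0)
g(n) = 8 - 6*n (g(n) = 8 + 2*(-3*(n + 0)) = 8 + 2*(-3*n) = 8 - 6*n)
J(m) = 12 - 5*m (J(m) = ((8 - 6*m) + m) + 4 = (8 - 5*m) + 4 = 12 - 5*m)
(J(3) + 38)² = ((12 - 5*3) + 38)² = ((12 - 15) + 38)² = (-3 + 38)² = 35² = 1225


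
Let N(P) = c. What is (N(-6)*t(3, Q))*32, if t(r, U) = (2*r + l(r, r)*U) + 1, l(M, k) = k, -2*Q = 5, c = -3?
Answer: 48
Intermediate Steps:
Q = -5/2 (Q = -½*5 = -5/2 ≈ -2.5000)
N(P) = -3
t(r, U) = 1 + 2*r + U*r (t(r, U) = (2*r + r*U) + 1 = (2*r + U*r) + 1 = 1 + 2*r + U*r)
(N(-6)*t(3, Q))*32 = -3*(1 + 2*3 - 5/2*3)*32 = -3*(1 + 6 - 15/2)*32 = -3*(-½)*32 = (3/2)*32 = 48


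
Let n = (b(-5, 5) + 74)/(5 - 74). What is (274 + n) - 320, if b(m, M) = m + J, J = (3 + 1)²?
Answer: -3259/69 ≈ -47.232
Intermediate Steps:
J = 16 (J = 4² = 16)
b(m, M) = 16 + m (b(m, M) = m + 16 = 16 + m)
n = -85/69 (n = ((16 - 5) + 74)/(5 - 74) = (11 + 74)/(-69) = 85*(-1/69) = -85/69 ≈ -1.2319)
(274 + n) - 320 = (274 - 85/69) - 320 = 18821/69 - 320 = -3259/69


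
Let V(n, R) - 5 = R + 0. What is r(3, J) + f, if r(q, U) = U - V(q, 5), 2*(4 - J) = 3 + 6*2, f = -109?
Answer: -245/2 ≈ -122.50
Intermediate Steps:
V(n, R) = 5 + R (V(n, R) = 5 + (R + 0) = 5 + R)
J = -7/2 (J = 4 - (3 + 6*2)/2 = 4 - (3 + 12)/2 = 4 - ½*15 = 4 - 15/2 = -7/2 ≈ -3.5000)
r(q, U) = -10 + U (r(q, U) = U - (5 + 5) = U - 1*10 = U - 10 = -10 + U)
r(3, J) + f = (-10 - 7/2) - 109 = -27/2 - 109 = -245/2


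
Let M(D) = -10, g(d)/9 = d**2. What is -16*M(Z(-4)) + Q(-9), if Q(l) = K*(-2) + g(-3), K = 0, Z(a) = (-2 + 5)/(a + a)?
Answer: 241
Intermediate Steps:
Z(a) = 3/(2*a) (Z(a) = 3/((2*a)) = 3*(1/(2*a)) = 3/(2*a))
g(d) = 9*d**2
Q(l) = 81 (Q(l) = 0*(-2) + 9*(-3)**2 = 0 + 9*9 = 0 + 81 = 81)
-16*M(Z(-4)) + Q(-9) = -16*(-10) + 81 = 160 + 81 = 241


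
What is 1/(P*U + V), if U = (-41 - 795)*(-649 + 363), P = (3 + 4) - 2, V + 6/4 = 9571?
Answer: 2/2410099 ≈ 8.2984e-7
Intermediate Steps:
V = 19139/2 (V = -3/2 + 9571 = 19139/2 ≈ 9569.5)
P = 5 (P = 7 - 2 = 5)
U = 239096 (U = -836*(-286) = 239096)
1/(P*U + V) = 1/(5*239096 + 19139/2) = 1/(1195480 + 19139/2) = 1/(2410099/2) = 2/2410099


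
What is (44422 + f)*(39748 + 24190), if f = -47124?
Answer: -172760476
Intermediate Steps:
(44422 + f)*(39748 + 24190) = (44422 - 47124)*(39748 + 24190) = -2702*63938 = -172760476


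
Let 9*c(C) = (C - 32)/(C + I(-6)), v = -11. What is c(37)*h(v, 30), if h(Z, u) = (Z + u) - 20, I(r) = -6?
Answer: -5/279 ≈ -0.017921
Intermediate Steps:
c(C) = (-32 + C)/(9*(-6 + C)) (c(C) = ((C - 32)/(C - 6))/9 = ((-32 + C)/(-6 + C))/9 = (-32 + C)/(9*(-6 + C)))
h(Z, u) = -20 + Z + u
c(37)*h(v, 30) = ((-32 + 37)/(9*(-6 + 37)))*(-20 - 11 + 30) = ((1/9)*5/31)*(-1) = ((1/9)*(1/31)*5)*(-1) = (5/279)*(-1) = -5/279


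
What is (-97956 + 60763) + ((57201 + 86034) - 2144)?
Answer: 103898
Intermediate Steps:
(-97956 + 60763) + ((57201 + 86034) - 2144) = -37193 + (143235 - 2144) = -37193 + 141091 = 103898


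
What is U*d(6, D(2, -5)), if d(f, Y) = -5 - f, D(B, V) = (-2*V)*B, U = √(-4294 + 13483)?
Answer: -33*√1021 ≈ -1054.5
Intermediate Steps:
U = 3*√1021 (U = √9189 = 3*√1021 ≈ 95.859)
D(B, V) = -2*B*V
U*d(6, D(2, -5)) = (3*√1021)*(-5 - 1*6) = (3*√1021)*(-5 - 6) = (3*√1021)*(-11) = -33*√1021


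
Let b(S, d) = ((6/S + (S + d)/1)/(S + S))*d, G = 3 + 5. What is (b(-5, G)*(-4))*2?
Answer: 288/25 ≈ 11.520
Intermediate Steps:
G = 8
b(S, d) = d*(S + d + 6/S)/(2*S) (b(S, d) = ((6/S + (S + d)*1)/((2*S)))*d = ((6/S + (S + d))*(1/(2*S)))*d = ((S + d + 6/S)*(1/(2*S)))*d = ((S + d + 6/S)/(2*S))*d = d*(S + d + 6/S)/(2*S))
(b(-5, G)*(-4))*2 = (((1/2)*8*(6 + (-5)**2 - 5*8)/(-5)**2)*(-4))*2 = (((1/2)*8*(1/25)*(6 + 25 - 40))*(-4))*2 = (((1/2)*8*(1/25)*(-9))*(-4))*2 = -36/25*(-4)*2 = (144/25)*2 = 288/25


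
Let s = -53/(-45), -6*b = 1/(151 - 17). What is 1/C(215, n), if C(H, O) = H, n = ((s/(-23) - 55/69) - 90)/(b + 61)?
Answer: 1/215 ≈ 0.0046512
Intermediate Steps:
b = -1/804 (b = -1/(6*(151 - 17)) = -⅙/134 = -⅙*1/134 = -1/804 ≈ -0.0012438)
s = 53/45 (s = -53*(-1/45) = 53/45 ≈ 1.1778)
n = -25199504/16919835 (n = (((53/45)/(-23) - 55/69) - 90)/(-1/804 + 61) = (((53/45)*(-1/23) - 55*1/69) - 90)/(49043/804) = ((-53/1035 - 55/69) - 90)*(804/49043) = (-878/1035 - 90)*(804/49043) = -94028/1035*804/49043 = -25199504/16919835 ≈ -1.4893)
1/C(215, n) = 1/215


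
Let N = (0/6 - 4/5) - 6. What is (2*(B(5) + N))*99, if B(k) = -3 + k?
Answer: -4752/5 ≈ -950.40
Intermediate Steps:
N = -34/5 (N = (0*(⅙) - 4*⅕) - 1*6 = (0 - ⅘) - 6 = -⅘ - 6 = -34/5 ≈ -6.8000)
(2*(B(5) + N))*99 = (2*((-3 + 5) - 34/5))*99 = (2*(2 - 34/5))*99 = (2*(-24/5))*99 = -48/5*99 = -4752/5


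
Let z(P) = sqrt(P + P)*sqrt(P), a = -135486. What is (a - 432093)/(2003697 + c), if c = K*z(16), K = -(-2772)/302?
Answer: -320130639486123/1130141874619297 + 70391904352*sqrt(2)/3390425623857891 ≈ -0.28324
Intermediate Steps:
z(P) = P*sqrt(2) (z(P) = sqrt(2*P)*sqrt(P) = (sqrt(2)*sqrt(P))*sqrt(P) = P*sqrt(2))
K = 1386/151 (K = -(-2772)/302 = -36*(-77/302) = 1386/151 ≈ 9.1788)
c = 22176*sqrt(2)/151 (c = 1386*(16*sqrt(2))/151 = 22176*sqrt(2)/151 ≈ 207.69)
(a - 432093)/(2003697 + c) = (-135486 - 432093)/(2003697 + 22176*sqrt(2)/151) = -567579/(2003697 + 22176*sqrt(2)/151)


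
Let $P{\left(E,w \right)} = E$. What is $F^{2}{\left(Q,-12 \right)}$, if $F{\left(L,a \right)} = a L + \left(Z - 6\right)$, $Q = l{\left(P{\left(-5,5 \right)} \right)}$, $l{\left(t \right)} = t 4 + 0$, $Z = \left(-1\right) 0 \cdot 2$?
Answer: $54756$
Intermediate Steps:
$Z = 0$ ($Z = 0 \cdot 2 = 0$)
$l{\left(t \right)} = 4 t$ ($l{\left(t \right)} = 4 t + 0 = 4 t$)
$Q = -20$ ($Q = 4 \left(-5\right) = -20$)
$F{\left(L,a \right)} = -6 + L a$ ($F{\left(L,a \right)} = a L + \left(0 - 6\right) = L a + \left(0 - 6\right) = L a - 6 = -6 + L a$)
$F^{2}{\left(Q,-12 \right)} = \left(-6 - -240\right)^{2} = \left(-6 + 240\right)^{2} = 234^{2} = 54756$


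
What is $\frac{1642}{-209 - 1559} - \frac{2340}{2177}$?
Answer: $- \frac{3855877}{1924468} \approx -2.0036$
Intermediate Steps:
$\frac{1642}{-209 - 1559} - \frac{2340}{2177} = \frac{1642}{-1768} - \frac{2340}{2177} = 1642 \left(- \frac{1}{1768}\right) - \frac{2340}{2177} = - \frac{821}{884} - \frac{2340}{2177} = - \frac{3855877}{1924468}$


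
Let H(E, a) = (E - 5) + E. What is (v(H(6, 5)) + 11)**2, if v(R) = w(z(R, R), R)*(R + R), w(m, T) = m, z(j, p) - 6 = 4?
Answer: 22801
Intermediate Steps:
H(E, a) = -5 + 2*E (H(E, a) = (-5 + E) + E = -5 + 2*E)
z(j, p) = 10 (z(j, p) = 6 + 4 = 10)
v(R) = 20*R (v(R) = 10*(R + R) = 10*(2*R) = 20*R)
(v(H(6, 5)) + 11)**2 = (20*(-5 + 2*6) + 11)**2 = (20*(-5 + 12) + 11)**2 = (20*7 + 11)**2 = (140 + 11)**2 = 151**2 = 22801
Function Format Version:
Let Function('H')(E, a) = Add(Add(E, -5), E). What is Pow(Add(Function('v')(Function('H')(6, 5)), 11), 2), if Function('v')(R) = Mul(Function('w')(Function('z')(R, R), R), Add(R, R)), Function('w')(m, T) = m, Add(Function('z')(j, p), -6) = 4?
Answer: 22801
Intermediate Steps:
Function('H')(E, a) = Add(-5, Mul(2, E)) (Function('H')(E, a) = Add(Add(-5, E), E) = Add(-5, Mul(2, E)))
Function('z')(j, p) = 10 (Function('z')(j, p) = Add(6, 4) = 10)
Function('v')(R) = Mul(20, R) (Function('v')(R) = Mul(10, Add(R, R)) = Mul(10, Mul(2, R)) = Mul(20, R))
Pow(Add(Function('v')(Function('H')(6, 5)), 11), 2) = Pow(Add(Mul(20, Add(-5, Mul(2, 6))), 11), 2) = Pow(Add(Mul(20, Add(-5, 12)), 11), 2) = Pow(Add(Mul(20, 7), 11), 2) = Pow(Add(140, 11), 2) = Pow(151, 2) = 22801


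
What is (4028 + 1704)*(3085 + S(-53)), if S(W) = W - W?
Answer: 17683220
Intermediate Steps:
S(W) = 0
(4028 + 1704)*(3085 + S(-53)) = (4028 + 1704)*(3085 + 0) = 5732*3085 = 17683220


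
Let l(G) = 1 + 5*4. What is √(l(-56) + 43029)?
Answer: 5*√1722 ≈ 207.48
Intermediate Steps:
l(G) = 21 (l(G) = 1 + 20 = 21)
√(l(-56) + 43029) = √(21 + 43029) = √43050 = 5*√1722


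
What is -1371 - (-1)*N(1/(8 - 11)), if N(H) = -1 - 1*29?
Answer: -1401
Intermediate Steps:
N(H) = -30 (N(H) = -1 - 29 = -30)
-1371 - (-1)*N(1/(8 - 11)) = -1371 - (-1)*(-30) = -1371 - 1*30 = -1371 - 30 = -1401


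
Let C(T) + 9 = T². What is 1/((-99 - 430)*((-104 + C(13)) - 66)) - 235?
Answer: -1243149/5290 ≈ -235.00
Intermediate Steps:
C(T) = -9 + T²
1/((-99 - 430)*((-104 + C(13)) - 66)) - 235 = 1/((-99 - 430)*((-104 + (-9 + 13²)) - 66)) - 235 = 1/((-529)*((-104 + (-9 + 169)) - 66)) - 235 = -1/(529*((-104 + 160) - 66)) - 235 = -1/(529*(56 - 66)) - 235 = -1/529/(-10) - 235 = -1/529*(-⅒) - 235 = 1/5290 - 235 = -1243149/5290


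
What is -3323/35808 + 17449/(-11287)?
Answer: -662320493/404164896 ≈ -1.6387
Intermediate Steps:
-3323/35808 + 17449/(-11287) = -3323*1/35808 + 17449*(-1/11287) = -3323/35808 - 17449/11287 = -662320493/404164896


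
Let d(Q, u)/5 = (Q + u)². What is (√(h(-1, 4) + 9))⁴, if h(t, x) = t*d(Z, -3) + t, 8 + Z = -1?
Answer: 506944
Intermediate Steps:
Z = -9 (Z = -8 - 1 = -9)
d(Q, u) = 5*(Q + u)²
h(t, x) = 721*t (h(t, x) = t*(5*(-9 - 3)²) + t = t*(5*(-12)²) + t = t*(5*144) + t = t*720 + t = 720*t + t = 721*t)
(√(h(-1, 4) + 9))⁴ = (√(721*(-1) + 9))⁴ = (√(-721 + 9))⁴ = (√(-712))⁴ = (2*I*√178)⁴ = 506944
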